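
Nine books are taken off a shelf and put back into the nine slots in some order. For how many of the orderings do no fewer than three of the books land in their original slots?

# with exactly i fixed is C(9,i)·!(9-i); sum over i=3..9:
  i=3: C(9,3)·!6 = 84·265 = 22260
  i=4: C(9,4)·!5 = 126·44 = 5544
  i=5: C(9,5)·!4 = 126·9 = 1134
  i=6: C(9,6)·!3 = 84·2 = 168
  i=7: C(9,7)·!2 = 36·1 = 36
  i=8: C(9,8)·!1 = 9·0 = 0
  i=9: C(9,9)·!0 = 1·1 = 1
Total = 29143.

29143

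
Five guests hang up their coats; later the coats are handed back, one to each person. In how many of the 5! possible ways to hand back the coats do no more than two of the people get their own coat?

109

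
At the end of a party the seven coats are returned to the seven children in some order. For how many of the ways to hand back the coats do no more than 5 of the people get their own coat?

# with exactly i fixed is C(7,i)·!(7-i); sum over i=0..5:
  i=0: C(7,0)·!7 = 1·1854 = 1854
  i=1: C(7,1)·!6 = 7·265 = 1855
  i=2: C(7,2)·!5 = 21·44 = 924
  i=3: C(7,3)·!4 = 35·9 = 315
  i=4: C(7,4)·!3 = 35·2 = 70
  i=5: C(7,5)·!2 = 21·1 = 21
Total = 5039.

5039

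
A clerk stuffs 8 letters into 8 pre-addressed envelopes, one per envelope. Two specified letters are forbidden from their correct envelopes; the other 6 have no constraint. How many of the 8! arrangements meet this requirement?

30960

Let A_j be the event that the j-th constrained one is fixed. By inclusion-exclusion over the 2 events:
Σ_{j=0}^{2} (-1)^j C(2,j)(8-j)!
= C(2,0)·8! - C(2,1)·7! + C(2,2)·6!
= 40320 - 10080 + 720
= 30960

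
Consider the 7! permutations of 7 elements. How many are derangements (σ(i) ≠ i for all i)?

Use !n = n·!(n-1) + (-1)^n.
!7 = 7·265 - 1 = 1854

1854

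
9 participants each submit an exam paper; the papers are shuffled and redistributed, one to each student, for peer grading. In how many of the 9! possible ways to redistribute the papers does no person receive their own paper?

133496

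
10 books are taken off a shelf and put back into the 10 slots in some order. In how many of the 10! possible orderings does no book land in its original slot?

By inclusion-exclusion, !10 = Σ (-1)^k · 10!/k! for k=0..10
= 10! - 10!/1! + 10!/2! - 10!/3! + 10!/4! - 10!/5! + 10!/6! - 10!/7! + 10!/8! - 10!/9! + 10!/10!
= 3628800 - 3628800 + 1814400 - 604800 + 151200 - 30240 + 5040 - 720 + 90 - 10 + 1
= 1334961

1334961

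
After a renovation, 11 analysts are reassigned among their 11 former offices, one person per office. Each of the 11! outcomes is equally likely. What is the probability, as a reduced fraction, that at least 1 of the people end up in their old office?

2523223/3991680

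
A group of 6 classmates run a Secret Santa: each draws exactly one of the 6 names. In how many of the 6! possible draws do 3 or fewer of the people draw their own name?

704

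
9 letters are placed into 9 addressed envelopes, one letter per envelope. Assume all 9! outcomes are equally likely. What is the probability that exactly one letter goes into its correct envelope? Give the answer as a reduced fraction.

2119/5760

Favorable outcomes: C(9,1)·!8 = 9·14833 = 133497.
Total outcomes: 9! = 362880.
Probability = 133497/362880 = 2119/5760.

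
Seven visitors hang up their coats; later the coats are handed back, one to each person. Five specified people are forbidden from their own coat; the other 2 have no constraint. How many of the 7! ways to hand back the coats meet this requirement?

2428

Let A_j be the event that the j-th constrained one is fixed. By inclusion-exclusion over the 5 events:
Σ_{j=0}^{5} (-1)^j C(5,j)(7-j)!
= C(5,0)·7! - C(5,1)·6! + C(5,2)·5! - C(5,3)·4! + C(5,4)·3! - C(5,5)·2!
= 5040 - 3600 + 1200 - 240 + 30 - 2
= 2428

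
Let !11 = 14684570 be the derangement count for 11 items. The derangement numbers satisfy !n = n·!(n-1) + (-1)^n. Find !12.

!12 = 12·14684570 + 1 = 176214841.

176214841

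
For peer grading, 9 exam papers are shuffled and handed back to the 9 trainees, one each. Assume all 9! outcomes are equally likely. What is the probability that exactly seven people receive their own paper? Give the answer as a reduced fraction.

1/10080

Favorable outcomes: C(9,7)·!2 = 36·1 = 36.
Total outcomes: 9! = 362880.
Probability = 36/362880 = 1/10080.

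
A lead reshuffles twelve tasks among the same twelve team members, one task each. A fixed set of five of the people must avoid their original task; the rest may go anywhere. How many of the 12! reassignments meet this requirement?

Let A_j be the event that the j-th constrained one is fixed. By inclusion-exclusion over the 5 events:
Σ_{j=0}^{5} (-1)^j C(5,j)(12-j)!
= C(5,0)·12! - C(5,1)·11! + C(5,2)·10! - C(5,3)·9! + C(5,4)·8! - C(5,5)·7!
= 479001600 - 199584000 + 36288000 - 3628800 + 201600 - 5040
= 312273360

312273360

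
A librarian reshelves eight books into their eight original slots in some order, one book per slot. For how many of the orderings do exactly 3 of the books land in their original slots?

2464

Pick the 3 fixed positions: C(8,3) = 56 ways.
The remaining 5 must be deranged: !5 = 44.
Total: 56 × 44 = 2464.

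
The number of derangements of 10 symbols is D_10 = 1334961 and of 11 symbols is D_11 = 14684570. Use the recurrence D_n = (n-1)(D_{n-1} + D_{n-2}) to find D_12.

D_12 = (12-1)·(D_11 + D_10) = 11·(14684570 + 1334961) = 11·16019531 = 176214841.

176214841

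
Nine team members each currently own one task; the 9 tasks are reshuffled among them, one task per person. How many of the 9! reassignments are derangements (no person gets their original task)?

Recurrence: !9 = 8·(!8 + !7).
!9 = 8·(14833 + 1854) = 8·16687 = 133496

133496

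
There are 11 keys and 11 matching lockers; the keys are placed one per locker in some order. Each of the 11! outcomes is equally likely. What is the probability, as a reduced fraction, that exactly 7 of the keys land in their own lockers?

1/13440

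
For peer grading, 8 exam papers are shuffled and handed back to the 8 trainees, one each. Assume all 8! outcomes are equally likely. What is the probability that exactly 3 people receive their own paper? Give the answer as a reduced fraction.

11/180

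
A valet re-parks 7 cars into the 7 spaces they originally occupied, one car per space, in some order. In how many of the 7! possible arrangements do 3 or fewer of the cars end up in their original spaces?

Sum C(7,i)·!(7-i) for i = 0..3:
  i=0: C(7,0)·!7 = 1·1854 = 1854
  i=1: C(7,1)·!6 = 7·265 = 1855
  i=2: C(7,2)·!5 = 21·44 = 924
  i=3: C(7,3)·!4 = 35·9 = 315
Total = 4948.

4948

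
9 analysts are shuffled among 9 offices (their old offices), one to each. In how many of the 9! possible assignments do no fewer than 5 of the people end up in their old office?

Sum C(9,i)·!(9-i) for i = 5..9:
  i=5: C(9,5)·!4 = 126·9 = 1134
  i=6: C(9,6)·!3 = 84·2 = 168
  i=7: C(9,7)·!2 = 36·1 = 36
  i=8: C(9,8)·!1 = 9·0 = 0
  i=9: C(9,9)·!0 = 1·1 = 1
Total = 1339.

1339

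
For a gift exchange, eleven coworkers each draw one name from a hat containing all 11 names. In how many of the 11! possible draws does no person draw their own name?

14684570

!11 = 11! · Σ_{k=0}^{11} (-1)^k/k!
= 11! - 11!/1! + 11!/2! - 11!/3! + 11!/4! - 11!/5! + 11!/6! - 11!/7! + 11!/8! - 11!/9! + 11!/10! - 11!/11!
= 39916800 - 39916800 + 19958400 - 6652800 + 1663200 - 332640 + 55440 - 7920 + 990 - 110 + 11 - 1
= 14684570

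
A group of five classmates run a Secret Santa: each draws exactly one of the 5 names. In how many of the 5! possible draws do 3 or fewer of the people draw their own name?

Sum C(5,i)·!(5-i) for i = 0..3:
  i=0: C(5,0)·!5 = 1·44 = 44
  i=1: C(5,1)·!4 = 5·9 = 45
  i=2: C(5,2)·!3 = 10·2 = 20
  i=3: C(5,3)·!2 = 10·1 = 10
Total = 119.

119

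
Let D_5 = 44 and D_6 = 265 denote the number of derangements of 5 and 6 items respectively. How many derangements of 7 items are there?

1854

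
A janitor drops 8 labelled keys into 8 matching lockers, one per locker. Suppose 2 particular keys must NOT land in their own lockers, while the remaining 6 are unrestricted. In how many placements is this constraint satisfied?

30960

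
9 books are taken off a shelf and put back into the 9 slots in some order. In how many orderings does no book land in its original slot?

133496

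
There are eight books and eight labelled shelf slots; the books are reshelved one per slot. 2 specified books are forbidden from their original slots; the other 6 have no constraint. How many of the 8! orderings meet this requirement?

30960

Let A_j be the event that the j-th constrained one is fixed. By inclusion-exclusion over the 2 events:
Σ_{j=0}^{2} (-1)^j C(2,j)(8-j)!
= C(2,0)·8! - C(2,1)·7! + C(2,2)·6!
= 40320 - 10080 + 720
= 30960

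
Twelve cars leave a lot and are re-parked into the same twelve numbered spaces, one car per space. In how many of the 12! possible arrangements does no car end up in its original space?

!12 is the nearest integer to 12!/e.
12! = 479001600, and 479001600/e ≈ 176214840.93, so !12 = 176214841.

176214841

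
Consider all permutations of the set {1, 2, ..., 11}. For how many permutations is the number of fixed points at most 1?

29369141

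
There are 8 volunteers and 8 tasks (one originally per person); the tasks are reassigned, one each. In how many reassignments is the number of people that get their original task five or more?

141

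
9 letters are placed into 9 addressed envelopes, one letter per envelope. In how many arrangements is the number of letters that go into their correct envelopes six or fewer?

Sum C(9,i)·!(9-i) for i = 0..6:
  i=0: C(9,0)·!9 = 1·133496 = 133496
  i=1: C(9,1)·!8 = 9·14833 = 133497
  i=2: C(9,2)·!7 = 36·1854 = 66744
  i=3: C(9,3)·!6 = 84·265 = 22260
  i=4: C(9,4)·!5 = 126·44 = 5544
  i=5: C(9,5)·!4 = 126·9 = 1134
  i=6: C(9,6)·!3 = 84·2 = 168
Total = 362843.

362843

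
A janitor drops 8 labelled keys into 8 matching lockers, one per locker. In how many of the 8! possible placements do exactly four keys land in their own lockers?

630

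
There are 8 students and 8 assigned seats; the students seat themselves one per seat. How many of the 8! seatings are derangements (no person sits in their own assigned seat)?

14833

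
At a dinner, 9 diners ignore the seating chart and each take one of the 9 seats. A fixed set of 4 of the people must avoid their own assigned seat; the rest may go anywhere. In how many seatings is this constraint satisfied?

229080

Inclusion-exclusion on the 4 forbidden self-matches:
Σ_{j=0}^{4} (-1)^j C(4,j)(9-j)!
= C(4,0)·9! - C(4,1)·8! + C(4,2)·7! - C(4,3)·6! + C(4,4)·5!
= 362880 - 161280 + 30240 - 2880 + 120
= 229080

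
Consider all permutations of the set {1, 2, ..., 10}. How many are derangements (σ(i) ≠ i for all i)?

1334961

The number of derangements of 10 is !10 = Σ_{k=0}^{10} (-1)^k·10!/k!
= 10! - 10!/1! + 10!/2! - 10!/3! + 10!/4! - 10!/5! + 10!/6! - 10!/7! + 10!/8! - 10!/9! + 10!/10!
= 3628800 - 3628800 + 1814400 - 604800 + 151200 - 30240 + 5040 - 720 + 90 - 10 + 1
= 1334961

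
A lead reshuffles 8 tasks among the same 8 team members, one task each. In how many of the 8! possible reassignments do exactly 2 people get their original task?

7420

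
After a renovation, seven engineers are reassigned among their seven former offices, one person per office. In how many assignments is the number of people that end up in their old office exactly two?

924

Choose which 2 of the 7 are fixed: C(7,2) = 21.
The remaining 5 must be deranged: !5 = 44.
Total: 21 × 44 = 924.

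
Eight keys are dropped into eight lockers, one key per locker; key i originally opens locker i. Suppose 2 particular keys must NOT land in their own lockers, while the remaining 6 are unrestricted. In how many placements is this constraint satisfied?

Let A_j be the event that the j-th constrained one is fixed. By inclusion-exclusion over the 2 events:
Σ_{j=0}^{2} (-1)^j C(2,j)(8-j)!
= C(2,0)·8! - C(2,1)·7! + C(2,2)·6!
= 40320 - 10080 + 720
= 30960

30960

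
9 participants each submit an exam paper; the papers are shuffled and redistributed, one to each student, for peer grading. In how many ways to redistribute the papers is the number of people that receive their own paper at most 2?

333737

Sum C(9,i)·!(9-i) for i = 0..2:
  i=0: C(9,0)·!9 = 1·133496 = 133496
  i=1: C(9,1)·!8 = 9·14833 = 133497
  i=2: C(9,2)·!7 = 36·1854 = 66744
Total = 333737.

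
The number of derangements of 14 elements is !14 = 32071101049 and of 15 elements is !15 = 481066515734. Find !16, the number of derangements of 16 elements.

7697064251745

!16 = (16-1)·(!15 + !14) = 15·(481066515734 + 32071101049) = 15·513137616783 = 7697064251745.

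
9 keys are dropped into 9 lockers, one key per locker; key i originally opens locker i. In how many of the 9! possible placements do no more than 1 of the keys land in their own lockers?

266993

Sum C(9,i)·!(9-i) for i = 0..1:
  i=0: C(9,0)·!9 = 1·133496 = 133496
  i=1: C(9,1)·!8 = 9·14833 = 133497
Total = 266993.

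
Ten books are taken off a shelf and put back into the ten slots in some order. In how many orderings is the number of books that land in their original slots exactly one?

1334960

Choose which one of the 10 is fixed: C(10,1) = 10.
The remaining 9 must be deranged: !9 = 133496.
Total: 10 × 133496 = 1334960.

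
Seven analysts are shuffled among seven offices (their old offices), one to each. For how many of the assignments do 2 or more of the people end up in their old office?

1331

Sum C(7,i)·!(7-i) for i = 2..7:
  i=2: C(7,2)·!5 = 21·44 = 924
  i=3: C(7,3)·!4 = 35·9 = 315
  i=4: C(7,4)·!3 = 35·2 = 70
  i=5: C(7,5)·!2 = 21·1 = 21
  i=6: C(7,6)·!1 = 7·0 = 0
  i=7: C(7,7)·!0 = 1·1 = 1
Total = 1331.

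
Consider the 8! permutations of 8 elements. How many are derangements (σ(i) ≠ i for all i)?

14833

The number of derangements of 8 is !8 = Σ_{k=0}^{8} (-1)^k·8!/k!
= 8! - 8!/1! + 8!/2! - 8!/3! + 8!/4! - 8!/5! + 8!/6! - 8!/7! + 8!/8!
= 40320 - 40320 + 20160 - 6720 + 1680 - 336 + 56 - 8 + 1
= 14833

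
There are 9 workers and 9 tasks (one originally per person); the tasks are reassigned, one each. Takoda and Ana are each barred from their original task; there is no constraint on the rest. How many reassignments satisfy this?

287280

Let A_j be the event that the j-th constrained one is fixed. By inclusion-exclusion over the 2 events:
Σ_{j=0}^{2} (-1)^j C(2,j)(9-j)!
= C(2,0)·9! - C(2,1)·8! + C(2,2)·7!
= 362880 - 80640 + 5040
= 287280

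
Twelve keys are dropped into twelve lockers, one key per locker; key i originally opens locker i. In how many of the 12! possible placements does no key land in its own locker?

The subfactorial !12 = [12!/e] (nearest integer).
12! = 479001600, and 479001600/e ≈ 176214840.93, so !12 = 176214841.

176214841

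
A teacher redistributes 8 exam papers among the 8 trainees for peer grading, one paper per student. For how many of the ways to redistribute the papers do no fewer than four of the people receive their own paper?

Sum C(8,i)·!(8-i) for i = 4..8:
  i=4: C(8,4)·!4 = 70·9 = 630
  i=5: C(8,5)·!3 = 56·2 = 112
  i=6: C(8,6)·!2 = 28·1 = 28
  i=7: C(8,7)·!1 = 8·0 = 0
  i=8: C(8,8)·!0 = 1·1 = 1
Total = 771.

771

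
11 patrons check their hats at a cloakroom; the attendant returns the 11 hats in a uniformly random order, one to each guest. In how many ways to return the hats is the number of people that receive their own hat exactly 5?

Choose which 5 of the 11 are fixed: C(11,5) = 462.
The remaining 6 must be deranged: !6 = 265.
Total: 462 × 265 = 122430.

122430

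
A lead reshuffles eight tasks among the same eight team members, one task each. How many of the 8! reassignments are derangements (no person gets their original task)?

14833

By inclusion-exclusion, !8 = Σ (-1)^k · 8!/k! for k=0..8
= 8! - 8!/1! + 8!/2! - 8!/3! + 8!/4! - 8!/5! + 8!/6! - 8!/7! + 8!/8!
= 40320 - 40320 + 20160 - 6720 + 1680 - 336 + 56 - 8 + 1
= 14833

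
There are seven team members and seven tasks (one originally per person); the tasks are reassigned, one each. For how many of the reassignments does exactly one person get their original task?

Choose which one of the 7 is fixed: C(7,1) = 7.
The other 6 form a derangement: !6 = 265.
Total: 7 × 265 = 1855.

1855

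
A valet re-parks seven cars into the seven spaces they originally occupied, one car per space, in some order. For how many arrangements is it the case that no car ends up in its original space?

Recurrence: !7 = 6·(!6 + !5).
!7 = 6·(265 + 44) = 6·309 = 1854

1854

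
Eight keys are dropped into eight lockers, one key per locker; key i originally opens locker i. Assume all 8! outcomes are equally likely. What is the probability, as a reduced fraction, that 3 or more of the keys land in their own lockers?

Favorable outcomes: Σ_{i≥3} C(8,i)·!(8-i) = 56·44 + 70·9 + 56·2 + 28·1 + 8·0 + 1·1 = 3235.
Total outcomes: 8! = 40320.
Probability = 3235/40320 = 647/8064.

647/8064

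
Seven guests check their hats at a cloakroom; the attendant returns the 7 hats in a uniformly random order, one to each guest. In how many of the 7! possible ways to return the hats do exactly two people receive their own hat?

924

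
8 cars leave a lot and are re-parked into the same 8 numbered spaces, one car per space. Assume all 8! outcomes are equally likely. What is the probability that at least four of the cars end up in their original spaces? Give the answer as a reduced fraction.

257/13440

Favorable outcomes: Σ_{i≥4} C(8,i)·!(8-i) = 70·9 + 56·2 + 28·1 + 8·0 + 1·1 = 771.
Total outcomes: 8! = 40320.
Probability = 771/40320 = 257/13440.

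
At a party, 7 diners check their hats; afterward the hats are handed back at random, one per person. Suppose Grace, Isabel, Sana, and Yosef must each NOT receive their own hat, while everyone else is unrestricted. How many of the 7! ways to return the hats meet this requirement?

Let A_j be the event that the j-th constrained one is fixed. By inclusion-exclusion over the 4 events:
Σ_{j=0}^{4} (-1)^j C(4,j)(7-j)!
= C(4,0)·7! - C(4,1)·6! + C(4,2)·5! - C(4,3)·4! + C(4,4)·3!
= 5040 - 2880 + 720 - 96 + 6
= 2790

2790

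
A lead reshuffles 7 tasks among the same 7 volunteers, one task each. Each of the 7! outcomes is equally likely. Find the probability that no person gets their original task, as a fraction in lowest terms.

103/280

Favorable outcomes: !7 = 1854.
Total outcomes: 7! = 5040.
Probability = 1854/5040 = 103/280.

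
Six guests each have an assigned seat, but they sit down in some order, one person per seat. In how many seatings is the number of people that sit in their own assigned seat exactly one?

264

Pick the single fixed position: C(6,1) = 6 ways.
The remaining 5 must be deranged: !5 = 44.
Total: 6 × 44 = 264.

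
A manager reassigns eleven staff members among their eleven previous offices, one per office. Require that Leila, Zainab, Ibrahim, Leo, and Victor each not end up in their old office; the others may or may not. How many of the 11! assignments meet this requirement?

Let A_j be the event that the j-th constrained one is fixed. By inclusion-exclusion over the 5 events:
Σ_{j=0}^{5} (-1)^j C(5,j)(11-j)!
= C(5,0)·11! - C(5,1)·10! + C(5,2)·9! - C(5,3)·8! + C(5,4)·7! - C(5,5)·6!
= 39916800 - 18144000 + 3628800 - 403200 + 25200 - 720
= 25022880

25022880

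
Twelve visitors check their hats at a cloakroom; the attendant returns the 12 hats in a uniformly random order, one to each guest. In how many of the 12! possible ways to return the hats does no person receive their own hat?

Recurrence: !12 = 12·!11 + (-1)^12.
!12 = 12·14684570 + 1 = 176214841

176214841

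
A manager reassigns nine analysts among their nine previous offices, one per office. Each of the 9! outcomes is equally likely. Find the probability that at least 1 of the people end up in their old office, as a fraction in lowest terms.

28673/45360

Favorable outcomes: Σ_{i≥1} C(9,i)·!(9-i) = 9·14833 + 36·1854 + 84·265 + 126·44 + 126·9 + 84·2 + 36·1 + 9·0 + 1·1 = 229384.
Total outcomes: 9! = 362880.
Probability = 229384/362880 = 28673/45360.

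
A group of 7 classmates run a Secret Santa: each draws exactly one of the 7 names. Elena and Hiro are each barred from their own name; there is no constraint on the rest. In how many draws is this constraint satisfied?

3720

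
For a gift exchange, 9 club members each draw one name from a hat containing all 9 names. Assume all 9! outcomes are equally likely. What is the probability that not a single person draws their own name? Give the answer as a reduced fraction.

16687/45360

Favorable outcomes: !9 = 133496.
Total outcomes: 9! = 362880.
Probability = 133496/362880 = 16687/45360.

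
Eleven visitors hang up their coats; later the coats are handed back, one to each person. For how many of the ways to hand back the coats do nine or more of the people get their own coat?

56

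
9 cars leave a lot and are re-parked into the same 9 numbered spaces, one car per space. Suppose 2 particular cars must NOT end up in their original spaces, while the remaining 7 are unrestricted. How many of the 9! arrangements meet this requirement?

287280

Let A_j be the event that the j-th constrained one is fixed. By inclusion-exclusion over the 2 events:
Σ_{j=0}^{2} (-1)^j C(2,j)(9-j)!
= C(2,0)·9! - C(2,1)·8! + C(2,2)·7!
= 362880 - 80640 + 5040
= 287280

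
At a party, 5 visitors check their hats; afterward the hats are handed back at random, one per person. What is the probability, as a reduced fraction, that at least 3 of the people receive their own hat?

Favorable outcomes: Σ_{i≥3} C(5,i)·!(5-i) = 10·1 + 5·0 + 1·1 = 11.
Total outcomes: 5! = 120.
Probability = 11/120 = 11/120.

11/120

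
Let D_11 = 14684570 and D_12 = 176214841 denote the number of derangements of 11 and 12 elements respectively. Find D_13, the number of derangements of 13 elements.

2290792932

D_13 = (13-1)·(D_12 + D_11) = 12·(176214841 + 14684570) = 12·190899411 = 2290792932.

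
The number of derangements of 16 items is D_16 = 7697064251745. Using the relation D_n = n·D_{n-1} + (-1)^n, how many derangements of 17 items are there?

130850092279664

D_17 = 17·7697064251745 - 1 = 130850092279664.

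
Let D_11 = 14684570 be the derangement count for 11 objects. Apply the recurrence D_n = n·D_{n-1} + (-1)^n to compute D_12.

D_12 = 12·14684570 + 1 = 176214841.

176214841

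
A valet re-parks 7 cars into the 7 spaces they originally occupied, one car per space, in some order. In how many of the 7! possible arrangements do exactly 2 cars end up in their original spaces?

Pick the 2 fixed positions: C(7,2) = 21 ways.
The remaining 5 must be deranged: !5 = 44.
Total: 21 × 44 = 924.

924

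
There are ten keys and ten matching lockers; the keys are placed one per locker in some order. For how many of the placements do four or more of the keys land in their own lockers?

# with exactly i fixed is C(10,i)·!(10-i); sum over i=4..10:
  i=4: C(10,4)·!6 = 210·265 = 55650
  i=5: C(10,5)·!5 = 252·44 = 11088
  i=6: C(10,6)·!4 = 210·9 = 1890
  i=7: C(10,7)·!3 = 120·2 = 240
  i=8: C(10,8)·!2 = 45·1 = 45
  i=9: C(10,9)·!1 = 10·0 = 0
  i=10: C(10,10)·!0 = 1·1 = 1
Total = 68914.

68914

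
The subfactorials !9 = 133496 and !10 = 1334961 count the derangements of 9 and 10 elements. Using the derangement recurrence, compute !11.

14684570

!11 = (11-1)·(!10 + !9) = 10·(1334961 + 133496) = 10·1468457 = 14684570.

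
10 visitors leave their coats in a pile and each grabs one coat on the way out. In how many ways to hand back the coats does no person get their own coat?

1334961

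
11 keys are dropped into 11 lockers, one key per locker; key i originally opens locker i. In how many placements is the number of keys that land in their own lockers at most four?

39770686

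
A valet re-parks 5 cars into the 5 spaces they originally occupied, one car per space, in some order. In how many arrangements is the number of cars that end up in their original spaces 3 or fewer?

# with exactly i fixed is C(5,i)·!(5-i); sum over i=0..3:
  i=0: C(5,0)·!5 = 1·44 = 44
  i=1: C(5,1)·!4 = 5·9 = 45
  i=2: C(5,2)·!3 = 10·2 = 20
  i=3: C(5,3)·!2 = 10·1 = 10
Total = 119.

119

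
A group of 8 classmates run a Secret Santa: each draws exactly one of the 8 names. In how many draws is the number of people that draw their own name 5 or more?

141

# with exactly i fixed is C(8,i)·!(8-i); sum over i=5..8:
  i=5: C(8,5)·!3 = 56·2 = 112
  i=6: C(8,6)·!2 = 28·1 = 28
  i=7: C(8,7)·!1 = 8·0 = 0
  i=8: C(8,8)·!0 = 1·1 = 1
Total = 141.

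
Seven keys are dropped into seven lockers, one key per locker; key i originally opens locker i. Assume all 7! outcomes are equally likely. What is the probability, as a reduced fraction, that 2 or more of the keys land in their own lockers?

Favorable outcomes: Σ_{i≥2} C(7,i)·!(7-i) = 21·44 + 35·9 + 35·2 + 21·1 + 7·0 + 1·1 = 1331.
Total outcomes: 7! = 5040.
Probability = 1331/5040 = 1331/5040.

1331/5040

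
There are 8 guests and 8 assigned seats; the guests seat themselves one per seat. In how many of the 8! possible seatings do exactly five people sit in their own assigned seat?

Choose which 5 of the 8 are fixed: C(8,5) = 56.
The other 3 form a derangement: !3 = 2.
Total: 56 × 2 = 112.

112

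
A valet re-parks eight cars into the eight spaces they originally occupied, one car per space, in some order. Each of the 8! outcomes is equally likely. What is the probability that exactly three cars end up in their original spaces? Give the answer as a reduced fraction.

Favorable outcomes: C(8,3)·!5 = 56·44 = 2464.
Total outcomes: 8! = 40320.
Probability = 2464/40320 = 11/180.

11/180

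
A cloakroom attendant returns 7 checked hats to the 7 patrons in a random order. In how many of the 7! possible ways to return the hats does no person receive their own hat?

By inclusion-exclusion, !7 = Σ (-1)^k · 7!/k! for k=0..7
= 7! - 7!/1! + 7!/2! - 7!/3! + 7!/4! - 7!/5! + 7!/6! - 7!/7!
= 5040 - 5040 + 2520 - 840 + 210 - 42 + 7 - 1
= 1854

1854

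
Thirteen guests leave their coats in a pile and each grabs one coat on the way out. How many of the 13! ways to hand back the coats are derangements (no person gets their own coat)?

2290792932

!13 is the nearest integer to 13!/e.
13! = 6227020800, and 6227020800/e ≈ 2290792932.07, so !13 = 2290792932.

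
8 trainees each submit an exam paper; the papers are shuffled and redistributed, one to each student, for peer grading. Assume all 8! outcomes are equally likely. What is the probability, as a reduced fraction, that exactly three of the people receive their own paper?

Favorable outcomes: C(8,3)·!5 = 56·44 = 2464.
Total outcomes: 8! = 40320.
Probability = 2464/40320 = 11/180.

11/180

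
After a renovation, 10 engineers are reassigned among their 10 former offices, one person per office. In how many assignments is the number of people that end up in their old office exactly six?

1890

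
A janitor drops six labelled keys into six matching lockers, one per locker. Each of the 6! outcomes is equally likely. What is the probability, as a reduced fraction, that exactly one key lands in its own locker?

11/30

Favorable outcomes: C(6,1)·!5 = 6·44 = 264.
Total outcomes: 6! = 720.
Probability = 264/720 = 11/30.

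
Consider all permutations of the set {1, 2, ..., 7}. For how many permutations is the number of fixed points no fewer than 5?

22

Sum C(7,i)·!(7-i) for i = 5..7:
  i=5: C(7,5)·!2 = 21·1 = 21
  i=6: C(7,6)·!1 = 7·0 = 0
  i=7: C(7,7)·!0 = 1·1 = 1
Total = 22.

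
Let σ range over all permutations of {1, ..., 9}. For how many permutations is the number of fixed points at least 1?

# with exactly i fixed is C(9,i)·!(9-i); sum over i=1..9:
  i=1: C(9,1)·!8 = 9·14833 = 133497
  i=2: C(9,2)·!7 = 36·1854 = 66744
  i=3: C(9,3)·!6 = 84·265 = 22260
  i=4: C(9,4)·!5 = 126·44 = 5544
  i=5: C(9,5)·!4 = 126·9 = 1134
  i=6: C(9,6)·!3 = 84·2 = 168
  i=7: C(9,7)·!2 = 36·1 = 36
  i=8: C(9,8)·!1 = 9·0 = 0
  i=9: C(9,9)·!0 = 1·1 = 1
Total = 229384.

229384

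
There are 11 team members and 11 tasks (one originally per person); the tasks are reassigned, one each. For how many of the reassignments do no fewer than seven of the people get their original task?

Sum C(11,i)·!(11-i) for i = 7..11:
  i=7: C(11,7)·!4 = 330·9 = 2970
  i=8: C(11,8)·!3 = 165·2 = 330
  i=9: C(11,9)·!2 = 55·1 = 55
  i=10: C(11,10)·!1 = 11·0 = 0
  i=11: C(11,11)·!0 = 1·1 = 1
Total = 3356.

3356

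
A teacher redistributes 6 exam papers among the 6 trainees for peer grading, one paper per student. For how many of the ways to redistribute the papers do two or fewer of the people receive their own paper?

664

# with exactly i fixed is C(6,i)·!(6-i); sum over i=0..2:
  i=0: C(6,0)·!6 = 1·265 = 265
  i=1: C(6,1)·!5 = 6·44 = 264
  i=2: C(6,2)·!4 = 15·9 = 135
Total = 664.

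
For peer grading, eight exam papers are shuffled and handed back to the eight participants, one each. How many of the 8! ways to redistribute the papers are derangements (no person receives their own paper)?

14833

Recurrence: !8 = 8·!7 + (-1)^8.
!8 = 8·1854 + 1 = 14833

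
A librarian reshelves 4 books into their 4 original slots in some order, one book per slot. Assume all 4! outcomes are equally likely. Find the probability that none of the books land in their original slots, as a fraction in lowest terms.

3/8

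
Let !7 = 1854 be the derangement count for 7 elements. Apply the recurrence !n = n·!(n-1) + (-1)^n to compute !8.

!8 = 8·1854 + 1 = 14833.

14833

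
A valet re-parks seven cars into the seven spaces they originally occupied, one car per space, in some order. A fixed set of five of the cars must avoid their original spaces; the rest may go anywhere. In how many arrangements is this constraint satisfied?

Inclusion-exclusion on the 5 forbidden self-matches:
Σ_{j=0}^{5} (-1)^j C(5,j)(7-j)!
= C(5,0)·7! - C(5,1)·6! + C(5,2)·5! - C(5,3)·4! + C(5,4)·3! - C(5,5)·2!
= 5040 - 3600 + 1200 - 240 + 30 - 2
= 2428

2428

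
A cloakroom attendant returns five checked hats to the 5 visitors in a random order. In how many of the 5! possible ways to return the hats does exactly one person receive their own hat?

45

Pick the single fixed position: C(5,1) = 5 ways.
The remaining 4 must be deranged: !4 = 9.
Total: 5 × 9 = 45.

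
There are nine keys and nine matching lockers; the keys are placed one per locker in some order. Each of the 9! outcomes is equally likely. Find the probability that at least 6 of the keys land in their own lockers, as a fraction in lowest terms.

41/72576

Favorable outcomes: Σ_{i≥6} C(9,i)·!(9-i) = 84·2 + 36·1 + 9·0 + 1·1 = 205.
Total outcomes: 9! = 362880.
Probability = 205/362880 = 41/72576.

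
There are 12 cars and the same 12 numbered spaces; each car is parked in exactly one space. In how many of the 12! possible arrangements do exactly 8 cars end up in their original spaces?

4455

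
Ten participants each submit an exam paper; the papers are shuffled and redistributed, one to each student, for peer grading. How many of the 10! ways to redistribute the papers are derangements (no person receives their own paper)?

The number of derangements of 10 is !10 = Σ_{k=0}^{10} (-1)^k·10!/k!
= 10! - 10!/1! + 10!/2! - 10!/3! + 10!/4! - 10!/5! + 10!/6! - 10!/7! + 10!/8! - 10!/9! + 10!/10!
= 3628800 - 3628800 + 1814400 - 604800 + 151200 - 30240 + 5040 - 720 + 90 - 10 + 1
= 1334961

1334961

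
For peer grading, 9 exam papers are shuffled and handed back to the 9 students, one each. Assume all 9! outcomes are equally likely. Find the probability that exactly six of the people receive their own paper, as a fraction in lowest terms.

Favorable outcomes: C(9,6)·!3 = 84·2 = 168.
Total outcomes: 9! = 362880.
Probability = 168/362880 = 1/2160.

1/2160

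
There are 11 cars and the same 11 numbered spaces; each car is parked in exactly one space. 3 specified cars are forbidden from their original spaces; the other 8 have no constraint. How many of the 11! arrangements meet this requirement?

30078720

Inclusion-exclusion on the 3 forbidden self-matches:
Σ_{j=0}^{3} (-1)^j C(3,j)(11-j)!
= C(3,0)·11! - C(3,1)·10! + C(3,2)·9! - C(3,3)·8!
= 39916800 - 10886400 + 1088640 - 40320
= 30078720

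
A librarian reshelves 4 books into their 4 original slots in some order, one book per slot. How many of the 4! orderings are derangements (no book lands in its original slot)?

9

!4 = 4! · Σ_{k=0}^{4} (-1)^k/k!
= 4! - 4!/1! + 4!/2! - 4!/3! + 4!/4!
= 24 - 24 + 12 - 4 + 1
= 9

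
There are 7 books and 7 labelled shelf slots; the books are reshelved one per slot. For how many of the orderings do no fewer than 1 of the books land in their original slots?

3186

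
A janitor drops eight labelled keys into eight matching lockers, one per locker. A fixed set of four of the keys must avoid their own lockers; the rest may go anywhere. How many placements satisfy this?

24024

Let A_j be the event that the j-th constrained one is fixed. By inclusion-exclusion over the 4 events:
Σ_{j=0}^{4} (-1)^j C(4,j)(8-j)!
= C(4,0)·8! - C(4,1)·7! + C(4,2)·6! - C(4,3)·5! + C(4,4)·4!
= 40320 - 20160 + 4320 - 480 + 24
= 24024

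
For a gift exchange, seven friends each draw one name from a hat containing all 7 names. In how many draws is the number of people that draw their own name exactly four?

70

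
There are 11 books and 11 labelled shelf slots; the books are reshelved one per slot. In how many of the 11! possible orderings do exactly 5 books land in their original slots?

122430

Choose which 5 of the 11 are fixed: C(11,5) = 462.
The remaining 6 must be deranged: !6 = 265.
Total: 462 × 265 = 122430.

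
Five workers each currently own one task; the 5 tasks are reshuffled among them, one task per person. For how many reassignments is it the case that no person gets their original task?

By inclusion-exclusion, !5 = Σ (-1)^k · 5!/k! for k=0..5
= 5! - 5!/1! + 5!/2! - 5!/3! + 5!/4! - 5!/5!
= 120 - 120 + 60 - 20 + 5 - 1
= 44

44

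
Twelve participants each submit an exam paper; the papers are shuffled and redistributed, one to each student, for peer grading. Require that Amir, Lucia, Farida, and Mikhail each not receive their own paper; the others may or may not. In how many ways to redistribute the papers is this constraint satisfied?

339696000

Inclusion-exclusion on the 4 forbidden self-matches:
Σ_{j=0}^{4} (-1)^j C(4,j)(12-j)!
= C(4,0)·12! - C(4,1)·11! + C(4,2)·10! - C(4,3)·9! + C(4,4)·8!
= 479001600 - 159667200 + 21772800 - 1451520 + 40320
= 339696000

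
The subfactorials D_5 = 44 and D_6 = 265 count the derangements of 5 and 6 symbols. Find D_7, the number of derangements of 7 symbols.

1854

D_7 = (7-1)·(D_6 + D_5) = 6·(265 + 44) = 6·309 = 1854.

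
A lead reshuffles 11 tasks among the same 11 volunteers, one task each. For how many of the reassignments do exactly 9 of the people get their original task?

Pick the 9 fixed positions: C(11,9) = 55 ways.
The remaining 2 must be deranged: !2 = 1.
Total: 55 × 1 = 55.

55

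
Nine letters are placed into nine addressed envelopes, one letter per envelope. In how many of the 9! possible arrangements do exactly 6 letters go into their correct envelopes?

Choose which 6 of the 9 are fixed: C(9,6) = 84.
The remaining 3 must be deranged: !3 = 2.
Total: 84 × 2 = 168.

168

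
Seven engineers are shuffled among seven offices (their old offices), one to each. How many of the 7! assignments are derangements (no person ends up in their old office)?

1854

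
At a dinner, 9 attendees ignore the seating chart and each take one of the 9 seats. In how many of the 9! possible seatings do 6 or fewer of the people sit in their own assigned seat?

362843

Sum C(9,i)·!(9-i) for i = 0..6:
  i=0: C(9,0)·!9 = 1·133496 = 133496
  i=1: C(9,1)·!8 = 9·14833 = 133497
  i=2: C(9,2)·!7 = 36·1854 = 66744
  i=3: C(9,3)·!6 = 84·265 = 22260
  i=4: C(9,4)·!5 = 126·44 = 5544
  i=5: C(9,5)·!4 = 126·9 = 1134
  i=6: C(9,6)·!3 = 84·2 = 168
Total = 362843.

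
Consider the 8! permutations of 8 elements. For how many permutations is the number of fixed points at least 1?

25487

Sum C(8,i)·!(8-i) for i = 1..8:
  i=1: C(8,1)·!7 = 8·1854 = 14832
  i=2: C(8,2)·!6 = 28·265 = 7420
  i=3: C(8,3)·!5 = 56·44 = 2464
  i=4: C(8,4)·!4 = 70·9 = 630
  i=5: C(8,5)·!3 = 56·2 = 112
  i=6: C(8,6)·!2 = 28·1 = 28
  i=7: C(8,7)·!1 = 8·0 = 0
  i=8: C(8,8)·!0 = 1·1 = 1
Total = 25487.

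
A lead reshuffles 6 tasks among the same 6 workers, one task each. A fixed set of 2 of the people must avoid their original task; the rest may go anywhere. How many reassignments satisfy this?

504

Inclusion-exclusion on the 2 forbidden self-matches:
Σ_{j=0}^{2} (-1)^j C(2,j)(6-j)!
= C(2,0)·6! - C(2,1)·5! + C(2,2)·4!
= 720 - 240 + 24
= 504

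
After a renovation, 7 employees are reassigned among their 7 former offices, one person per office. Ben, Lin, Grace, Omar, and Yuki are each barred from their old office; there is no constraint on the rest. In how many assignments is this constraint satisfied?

2428

Inclusion-exclusion on the 5 forbidden self-matches:
Σ_{j=0}^{5} (-1)^j C(5,j)(7-j)!
= C(5,0)·7! - C(5,1)·6! + C(5,2)·5! - C(5,3)·4! + C(5,4)·3! - C(5,5)·2!
= 5040 - 3600 + 1200 - 240 + 30 - 2
= 2428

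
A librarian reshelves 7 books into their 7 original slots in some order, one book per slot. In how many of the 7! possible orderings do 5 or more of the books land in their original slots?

# with exactly i fixed is C(7,i)·!(7-i); sum over i=5..7:
  i=5: C(7,5)·!2 = 21·1 = 21
  i=6: C(7,6)·!1 = 7·0 = 0
  i=7: C(7,7)·!0 = 1·1 = 1
Total = 22.

22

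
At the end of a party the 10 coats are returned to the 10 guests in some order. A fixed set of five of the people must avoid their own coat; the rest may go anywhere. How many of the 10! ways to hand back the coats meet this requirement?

Let A_j be the event that the j-th constrained one is fixed. By inclusion-exclusion over the 5 events:
Σ_{j=0}^{5} (-1)^j C(5,j)(10-j)!
= C(5,0)·10! - C(5,1)·9! + C(5,2)·8! - C(5,3)·7! + C(5,4)·6! - C(5,5)·5!
= 3628800 - 1814400 + 403200 - 50400 + 3600 - 120
= 2170680

2170680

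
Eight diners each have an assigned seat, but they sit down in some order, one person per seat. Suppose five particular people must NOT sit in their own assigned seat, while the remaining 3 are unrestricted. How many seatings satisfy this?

21234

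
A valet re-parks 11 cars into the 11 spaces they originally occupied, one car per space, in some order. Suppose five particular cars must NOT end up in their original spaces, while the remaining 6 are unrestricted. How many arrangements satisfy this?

25022880

Inclusion-exclusion on the 5 forbidden self-matches:
Σ_{j=0}^{5} (-1)^j C(5,j)(11-j)!
= C(5,0)·11! - C(5,1)·10! + C(5,2)·9! - C(5,3)·8! + C(5,4)·7! - C(5,5)·6!
= 39916800 - 18144000 + 3628800 - 403200 + 25200 - 720
= 25022880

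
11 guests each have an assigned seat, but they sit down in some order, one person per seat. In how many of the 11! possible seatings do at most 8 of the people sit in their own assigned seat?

Sum C(11,i)·!(11-i) for i = 0..8:
  i=0: C(11,0)·!11 = 1·14684570 = 14684570
  i=1: C(11,1)·!10 = 11·1334961 = 14684571
  i=2: C(11,2)·!9 = 55·133496 = 7342280
  i=3: C(11,3)·!8 = 165·14833 = 2447445
  i=4: C(11,4)·!7 = 330·1854 = 611820
  i=5: C(11,5)·!6 = 462·265 = 122430
  i=6: C(11,6)·!5 = 462·44 = 20328
  i=7: C(11,7)·!4 = 330·9 = 2970
  i=8: C(11,8)·!3 = 165·2 = 330
Total = 39916744.

39916744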